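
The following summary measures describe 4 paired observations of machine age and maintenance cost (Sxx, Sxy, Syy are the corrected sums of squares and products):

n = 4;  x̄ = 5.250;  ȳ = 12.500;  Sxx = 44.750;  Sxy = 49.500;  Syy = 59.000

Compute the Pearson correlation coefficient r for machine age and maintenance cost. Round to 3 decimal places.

0.963

r = Sxy/√(Sxx·Syy) = 49.5/√(2640.25) = 49.5/51.383363 = 0.963347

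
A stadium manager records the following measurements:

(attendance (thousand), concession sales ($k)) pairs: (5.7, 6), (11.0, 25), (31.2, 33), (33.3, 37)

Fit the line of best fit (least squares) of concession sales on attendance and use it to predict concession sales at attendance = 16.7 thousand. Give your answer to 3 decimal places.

n = 4, Σx = 81.2, Σy = 101, Σxy = 2570.9, Σx² = 2235.82
Sxx = Σx² − (Σx)²/n = 2235.82 − 1648.36 = 587.46
Sxy = Σxy − (Σx)(Σy)/n = 2570.9 − 2050.3 = 520.6
b = Sxy/Sxx = 520.6/587.46 = 0.886188
a = ȳ − b·x̄ = 25.25 − 0.886188·20.3 = 7.260384
ŷ(16.7) = a + b·16.7 = 7.260384 + 0.886188·16.7 = 22.059723

22.060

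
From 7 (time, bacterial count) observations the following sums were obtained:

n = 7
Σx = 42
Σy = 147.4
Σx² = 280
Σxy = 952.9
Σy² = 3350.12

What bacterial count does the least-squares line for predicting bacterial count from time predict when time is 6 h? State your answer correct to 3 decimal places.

21.057

Sxx = Σx² − (Σx)²/n = 280 − 252 = 28
Sxy = Σxy − (Σx)(Σy)/n = 952.9 − 884.4 = 68.5
b = Sxy/Sxx = 68.5/28 = 2.446429
a = ȳ − b·x̄ = 21.057143 − 2.446429·6 = 6.378571
ŷ(6) = a + b·6 = 6.378571 + 2.446429·6 = 21.057143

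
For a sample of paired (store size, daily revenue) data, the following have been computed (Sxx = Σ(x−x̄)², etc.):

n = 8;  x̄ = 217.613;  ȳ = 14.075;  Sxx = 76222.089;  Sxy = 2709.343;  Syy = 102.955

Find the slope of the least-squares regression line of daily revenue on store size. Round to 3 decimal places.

0.036

b = Sxy/Sxx = 2709.343/76222.089 = 0.035545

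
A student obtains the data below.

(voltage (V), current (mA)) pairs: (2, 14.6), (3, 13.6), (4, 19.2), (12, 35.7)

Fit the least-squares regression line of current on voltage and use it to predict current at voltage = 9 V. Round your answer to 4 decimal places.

29.0773

n = 4, Σx = 21, Σy = 83.1, Σxy = 575.2, Σx² = 173
Sxx = Σx² − (Σx)²/n = 173 − 110.25 = 62.75
Sxy = Σxy − (Σx)(Σy)/n = 575.2 − 436.275 = 138.925
b = Sxy/Sxx = 138.925/62.75 = 2.213944
a = ȳ − b·x̄ = 20.775 − 2.213944·5.25 = 9.151793
ŷ(9) = a + b·9 = 9.151793 + 2.213944·9 = 29.077291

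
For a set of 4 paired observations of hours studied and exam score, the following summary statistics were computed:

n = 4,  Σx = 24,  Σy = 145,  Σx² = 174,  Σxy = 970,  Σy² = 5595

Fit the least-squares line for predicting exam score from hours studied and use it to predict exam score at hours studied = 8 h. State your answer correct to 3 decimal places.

42.917

Sxx = Σx² − (Σx)²/n = 174 − 144 = 30
Sxy = Σxy − (Σx)(Σy)/n = 970 − 870 = 100
b = Sxy/Sxx = 100/30 = 3.333333
a = ȳ − b·x̄ = 36.25 − 3.333333·6 = 16.25
ŷ(8) = a + b·8 = 16.25 + 3.333333·8 = 42.916667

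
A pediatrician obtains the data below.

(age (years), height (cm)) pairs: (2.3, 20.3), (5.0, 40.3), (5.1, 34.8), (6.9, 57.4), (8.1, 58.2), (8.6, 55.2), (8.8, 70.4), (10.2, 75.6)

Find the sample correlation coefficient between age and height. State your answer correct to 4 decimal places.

n = 8, Σx = 55, Σy = 412.2, Σxy = 3158.51, Σx² = 424.96, Σy² = 23647.78
Sxx = Σx² − (Σx)²/n = 424.96 − 378.125 = 46.835
Sxy = Σxy − (Σx)(Σy)/n = 3158.51 − 2833.875 = 324.635
Syy = Σy² − (Σy)²/n = 23647.78 − 21238.605 = 2409.175
r = Sxy/√(Sxx·Syy) = 324.635/√(112833.711125) = 324.635/335.907295 = 0.966442

0.9664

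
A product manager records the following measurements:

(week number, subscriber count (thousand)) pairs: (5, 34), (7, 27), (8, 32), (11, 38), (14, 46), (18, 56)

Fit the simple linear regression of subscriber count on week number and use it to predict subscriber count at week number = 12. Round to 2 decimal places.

41.88

n = 6, Σx = 63, Σy = 233, Σxy = 2685, Σx² = 779
Sxx = Σx² − (Σx)²/n = 779 − 661.5 = 117.5
Sxy = Σxy − (Σx)(Σy)/n = 2685 − 2446.5 = 238.5
b = Sxy/Sxx = 238.5/117.5 = 2.029787
a = ȳ − b·x̄ = 38.833333 − 2.029787·10.5 = 17.520567
ŷ(12) = a + b·12 = 17.520567 + 2.029787·12 = 41.878014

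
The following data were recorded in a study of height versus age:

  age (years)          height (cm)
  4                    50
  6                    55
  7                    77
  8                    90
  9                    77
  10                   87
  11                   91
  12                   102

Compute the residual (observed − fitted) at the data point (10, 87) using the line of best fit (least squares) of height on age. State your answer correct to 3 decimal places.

n = 8, Σx = 67, Σy = 629, Σxy = 5577, Σx² = 611
Sxx = Σx² − (Σx)²/n = 611 − 561.125 = 49.875
Sxy = Σxy − (Σx)(Σy)/n = 5577 − 5267.875 = 309.125
b = Sxy/Sxx = 309.125/49.875 = 6.197995
a = ȳ − b·x̄ = 78.625 − 6.197995·8.375 = 26.716792
ŷ(10) = 26.716792 + 6.197995·10 = 88.696742
residual = y − ŷ = 87 − 88.696742 = -1.696742

-1.697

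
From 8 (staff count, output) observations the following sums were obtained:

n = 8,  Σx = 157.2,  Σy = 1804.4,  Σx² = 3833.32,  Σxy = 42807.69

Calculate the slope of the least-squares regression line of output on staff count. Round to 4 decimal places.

9.8762

Sxx = Σx² − (Σx)²/n = 3833.32 − 3088.98 = 744.34
Sxy = Σxy − (Σx)(Σy)/n = 42807.69 − 35456.46 = 7351.23
b = Sxy/Sxx = 7351.23/744.34 = 9.876172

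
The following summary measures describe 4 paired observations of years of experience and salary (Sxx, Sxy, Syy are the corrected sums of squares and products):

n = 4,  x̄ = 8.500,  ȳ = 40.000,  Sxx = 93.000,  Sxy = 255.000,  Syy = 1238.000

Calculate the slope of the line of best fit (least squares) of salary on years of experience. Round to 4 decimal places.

b = Sxy/Sxx = 255/93 = 2.741935

2.7419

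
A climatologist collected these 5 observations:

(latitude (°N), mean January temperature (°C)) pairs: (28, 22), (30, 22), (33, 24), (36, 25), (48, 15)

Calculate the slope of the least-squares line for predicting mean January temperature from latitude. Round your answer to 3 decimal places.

n = 5, Σx = 175, Σy = 108, Σxy = 3688, Σx² = 6373
Sxx = Σx² − (Σx)²/n = 6373 − 6125 = 248
Sxy = Σxy − (Σx)(Σy)/n = 3688 − 3780 = -92
b = Sxy/Sxx = -92/248 = -0.370968

-0.371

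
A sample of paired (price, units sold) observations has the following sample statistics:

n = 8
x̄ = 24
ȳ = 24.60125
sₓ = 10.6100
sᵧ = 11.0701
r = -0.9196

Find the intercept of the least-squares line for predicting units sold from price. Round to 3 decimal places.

b = r · sᵧ/sₓ = -0.9196 · 11.0701/10.61 = -0.959478
a = ȳ − b·x̄ = 24.60125 − (-0.959478)·24 = 47.628727

47.629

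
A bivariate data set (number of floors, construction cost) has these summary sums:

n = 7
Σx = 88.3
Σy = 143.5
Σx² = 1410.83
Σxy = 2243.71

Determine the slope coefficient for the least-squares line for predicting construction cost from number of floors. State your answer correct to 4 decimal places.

Sxx = Σx² − (Σx)²/n = 1410.83 − 1113.841429 = 296.988571
Sxy = Σxy − (Σx)(Σy)/n = 2243.71 − 1810.15 = 433.56
b = Sxy/Sxx = 433.56/296.988571 = 1.459854

1.4599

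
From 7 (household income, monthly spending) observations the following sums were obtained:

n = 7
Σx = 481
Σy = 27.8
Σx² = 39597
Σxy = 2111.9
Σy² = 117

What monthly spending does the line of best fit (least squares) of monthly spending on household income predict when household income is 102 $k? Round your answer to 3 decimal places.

Sxx = Σx² − (Σx)²/n = 39597 − 33051.571429 = 6545.428571
Sxy = Σxy − (Σx)(Σy)/n = 2111.9 − 1910.257143 = 201.642857
b = Sxy/Sxx = 201.642857/6545.428571 = 0.030807
a = ȳ − b·x̄ = 3.971429 − 0.030807·68.714286 = 1.854570
ŷ(102) = a + b·102 = 1.854570 + 0.030807·102 = 4.996851

4.997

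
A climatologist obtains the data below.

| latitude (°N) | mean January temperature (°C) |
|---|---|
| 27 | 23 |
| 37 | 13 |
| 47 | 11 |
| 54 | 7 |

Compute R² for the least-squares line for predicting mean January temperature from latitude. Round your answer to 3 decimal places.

0.917

n = 4, Σx = 165, Σy = 54, Σxy = 1997, Σx² = 7223, Σy² = 868
Sxx = Σx² − (Σx)²/n = 7223 − 6806.25 = 416.75
Sxy = Σxy − (Σx)(Σy)/n = 1997 − 2227.5 = -230.5
Syy = Σy² − (Σy)²/n = 868 − 729 = 139
R² = Sxy²/(Sxx·Syy) = (-230.5)²/(416.75·139) = 0.917173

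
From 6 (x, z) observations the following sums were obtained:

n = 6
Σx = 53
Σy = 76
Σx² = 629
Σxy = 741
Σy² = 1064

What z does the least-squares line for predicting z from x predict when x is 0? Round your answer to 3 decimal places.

Sxx = Σx² − (Σx)²/n = 629 − 468.166667 = 160.833333
Sxy = Σxy − (Σx)(Σy)/n = 741 − 671.333333 = 69.666667
b = Sxy/Sxx = 69.666667/160.833333 = 0.433161
a = ȳ − b·x̄ = 12.666667 − 0.433161·8.833333 = 8.840415
ŷ(0) = a + b·0 = 8.840415 + 0.433161·0 = 8.840415

8.840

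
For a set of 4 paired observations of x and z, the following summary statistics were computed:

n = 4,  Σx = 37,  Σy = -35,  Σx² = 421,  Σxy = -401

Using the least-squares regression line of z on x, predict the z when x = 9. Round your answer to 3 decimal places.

-8.505

Sxx = Σx² − (Σx)²/n = 421 − 342.25 = 78.75
Sxy = Σxy − (Σx)(Σy)/n = -401 − (-323.75) = -77.25
b = Sxy/Sxx = -77.25/78.75 = -0.980952
a = ȳ − b·x̄ = -8.75 − (-0.980952)·9.25 = 0.323810
ŷ(9) = a + b·9 = 0.323810 + (-0.980952)·9 = -8.504762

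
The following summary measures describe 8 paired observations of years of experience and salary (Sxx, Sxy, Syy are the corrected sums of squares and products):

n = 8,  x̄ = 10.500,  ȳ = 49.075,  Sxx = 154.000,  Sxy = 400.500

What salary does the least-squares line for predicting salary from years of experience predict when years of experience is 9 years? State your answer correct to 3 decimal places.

b = Sxy/Sxx = 400.5/154 = 2.600649
a = ȳ − b·x̄ = 49.075 − 2.600649·10.5 = 21.768182
ŷ(9) = a + b·9 = 21.768182 + 2.600649·9 = 45.174026

45.174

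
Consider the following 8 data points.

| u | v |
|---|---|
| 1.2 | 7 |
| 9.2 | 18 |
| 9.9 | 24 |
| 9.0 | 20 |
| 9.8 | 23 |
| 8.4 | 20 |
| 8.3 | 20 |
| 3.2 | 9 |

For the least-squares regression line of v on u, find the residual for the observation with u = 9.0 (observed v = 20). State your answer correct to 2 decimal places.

n = 8, Σx = 59, Σy = 141, Σxy = 1179.8, Σx² = 510.82
Sxx = Σx² − (Σx)²/n = 510.82 − 435.125 = 75.695
Sxy = Σxy − (Σx)(Σy)/n = 1179.8 − 1039.875 = 139.925
b = Sxy/Sxx = 139.925/75.695 = 1.848537
a = ȳ − b·x̄ = 17.625 − 1.848537·7.375 = 3.992040
ŷ(9.0) = 3.992040 + 1.848537·9 = 20.628872
residual = y − ŷ = 20 − 20.628872 = -0.628872

-0.63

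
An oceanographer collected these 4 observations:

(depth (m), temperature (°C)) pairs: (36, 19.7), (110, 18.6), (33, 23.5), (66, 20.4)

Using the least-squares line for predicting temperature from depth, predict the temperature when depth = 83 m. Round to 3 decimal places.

n = 4, Σx = 245, Σy = 82.2, Σxy = 4877.1, Σx² = 18841
Sxx = Σx² − (Σx)²/n = 18841 − 15006.25 = 3834.75
Sxy = Σxy − (Σx)(Σy)/n = 4877.1 − 5034.75 = -157.65
b = Sxy/Sxx = -157.65/3834.75 = -0.041111
a = ȳ − b·x̄ = 20.55 − (-0.041111)·61.25 = 23.068042
ŷ(83) = a + b·83 = 23.068042 + (-0.041111)·83 = 19.655838

19.656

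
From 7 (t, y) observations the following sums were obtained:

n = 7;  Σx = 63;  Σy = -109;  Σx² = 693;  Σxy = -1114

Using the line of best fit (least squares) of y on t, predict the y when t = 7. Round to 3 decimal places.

-13.460

Sxx = Σx² − (Σx)²/n = 693 − 567 = 126
Sxy = Σxy − (Σx)(Σy)/n = -1114 − (-981) = -133
b = Sxy/Sxx = -133/126 = -1.055556
a = ȳ − b·x̄ = -15.571429 − (-1.055556)·9 = -6.071429
ŷ(7) = a + b·7 = -6.071429 + (-1.055556)·7 = -13.460317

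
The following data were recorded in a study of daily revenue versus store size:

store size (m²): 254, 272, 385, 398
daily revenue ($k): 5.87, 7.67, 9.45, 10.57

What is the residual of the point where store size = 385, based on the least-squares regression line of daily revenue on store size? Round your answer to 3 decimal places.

n = 4, Σx = 1309, Σy = 33.56, Σxy = 11422.33, Σx² = 445129
Sxx = Σx² − (Σx)²/n = 445129 − 428370.25 = 16758.75
Sxy = Σxy − (Σx)(Σy)/n = 11422.33 − 10982.51 = 439.82
b = Sxy/Sxx = 439.82/16758.75 = 0.026244
a = ȳ − b·x̄ = 8.39 − 0.026244·327.25 = -0.198415
ŷ(385) = -0.198415 + 0.026244·385 = 9.905603
residual = y − ŷ = 9.45 − 9.905603 = -0.455603

-0.456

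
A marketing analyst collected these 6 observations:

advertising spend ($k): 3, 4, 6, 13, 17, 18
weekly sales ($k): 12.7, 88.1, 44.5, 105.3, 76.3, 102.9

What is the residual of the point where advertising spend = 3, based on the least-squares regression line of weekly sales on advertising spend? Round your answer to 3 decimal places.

n = 6, Σx = 61, Σy = 429.8, Σxy = 5175.7, Σx² = 843
Sxx = Σx² − (Σx)²/n = 843 − 620.166667 = 222.833333
Sxy = Σxy − (Σx)(Σy)/n = 5175.7 − 4369.633333 = 806.066667
b = Sxy/Sxx = 806.066667/222.833333 = 3.617352
a = ȳ − b·x̄ = 71.633333 − 3.617352·10.166667 = 34.856918
ŷ(3) = 34.856918 + 3.617352·3 = 45.708975
residual = y − ŷ = 12.7 − 45.708975 = -33.008975

-33.009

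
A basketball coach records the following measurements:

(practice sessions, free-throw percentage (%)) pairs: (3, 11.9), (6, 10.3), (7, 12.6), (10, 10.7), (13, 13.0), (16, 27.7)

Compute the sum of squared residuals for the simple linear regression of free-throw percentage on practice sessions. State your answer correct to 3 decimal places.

n = 6, Σx = 55, Σy = 86.2, Σxy = 904.9, Σx² = 619, Σy² = 1457.24
Sxx = Σx² − (Σx)²/n = 619 − 504.166667 = 114.833333
Sxy = Σxy − (Σx)(Σy)/n = 904.9 − 790.166667 = 114.733333
Syy = Σy² − (Σy)²/n = 1457.24 − 1238.406667 = 218.833333
b = Sxy/Sxx = 114.733333/114.833333 = 0.999129
SSE = Syy − b·Sxy = 218.833333 − 0.999129·114.733333 = 104.199913

104.200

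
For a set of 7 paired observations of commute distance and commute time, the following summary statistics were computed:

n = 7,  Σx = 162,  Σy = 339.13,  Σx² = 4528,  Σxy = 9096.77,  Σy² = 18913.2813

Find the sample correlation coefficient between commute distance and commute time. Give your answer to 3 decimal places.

Sxx = Σx² − (Σx)²/n = 4528 − 3749.142857 = 778.857143
Sxy = Σxy − (Σx)(Σy)/n = 9096.77 − 7848.437143 = 1248.332857
Syy = Σy² − (Σy)²/n = 18913.2813 − 16429.879557 = 2483.401743
r = Sxy/√(Sxx·Syy) = 1248.332857/√(1934215.186008) = 1248.332857/1390.760650 = 0.897590

0.898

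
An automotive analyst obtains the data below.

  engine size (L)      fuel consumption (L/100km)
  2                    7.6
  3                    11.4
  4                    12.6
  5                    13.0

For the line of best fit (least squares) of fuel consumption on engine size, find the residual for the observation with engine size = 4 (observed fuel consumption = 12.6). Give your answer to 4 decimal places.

0.5800

n = 4, Σx = 14, Σy = 44.6, Σxy = 164.8, Σx² = 54
Sxx = Σx² − (Σx)²/n = 54 − 49 = 5
Sxy = Σxy − (Σx)(Σy)/n = 164.8 − 156.1 = 8.7
b = Sxy/Sxx = 8.7/5 = 1.74
a = ȳ − b·x̄ = 11.15 − 1.74·3.5 = 5.06
ŷ(4) = 5.06 + 1.74·4 = 12.02
residual = y − ŷ = 12.6 − 12.02 = 0.58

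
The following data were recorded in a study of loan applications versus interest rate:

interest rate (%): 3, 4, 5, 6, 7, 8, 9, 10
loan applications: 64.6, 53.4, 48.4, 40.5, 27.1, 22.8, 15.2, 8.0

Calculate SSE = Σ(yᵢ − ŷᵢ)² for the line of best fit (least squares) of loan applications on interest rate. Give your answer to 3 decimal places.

n = 8, Σx = 52, Σy = 280, Σxy = 1481.3, Σx² = 380, Σy² = 12556.82
Sxx = Σx² − (Σx)²/n = 380 − 338 = 42
Sxy = Σxy − (Σx)(Σy)/n = 1481.3 − 1820 = -338.7
Syy = Σy² − (Σy)²/n = 12556.82 − 9800 = 2756.82
b = Sxy/Sxx = -338.7/42 = -8.064286
SSE = Syy − b·Sxy = 2756.82 − (-8.064286)·(-338.7) = 25.446429

25.446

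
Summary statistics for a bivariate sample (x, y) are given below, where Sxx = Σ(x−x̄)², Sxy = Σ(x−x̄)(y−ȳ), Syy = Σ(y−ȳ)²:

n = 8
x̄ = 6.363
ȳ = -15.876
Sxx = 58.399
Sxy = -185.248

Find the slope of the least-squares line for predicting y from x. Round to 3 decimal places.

b = Sxy/Sxx = -185.248/58.399 = -3.172109

-3.172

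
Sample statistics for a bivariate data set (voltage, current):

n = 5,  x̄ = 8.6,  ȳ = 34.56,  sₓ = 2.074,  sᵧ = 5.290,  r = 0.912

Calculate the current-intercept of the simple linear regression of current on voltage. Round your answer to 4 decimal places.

14.5549

b = r · sᵧ/sₓ = 0.912 · 5.29/2.074 = 2.326172
a = ȳ − b·x̄ = 34.56 − 2.326172·8.6 = 14.554924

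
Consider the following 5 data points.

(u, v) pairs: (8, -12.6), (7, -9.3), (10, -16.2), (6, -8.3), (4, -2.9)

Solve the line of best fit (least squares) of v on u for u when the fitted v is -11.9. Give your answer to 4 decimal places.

n = 5, Σx = 35, Σy = -49.3, Σxy = -389.3, Σx² = 265
Sxx = Σx² − (Σx)²/n = 265 − 245 = 20
Sxy = Σxy − (Σx)(Σy)/n = -389.3 − (-345.1) = -44.2
b = Sxy/Sxx = -44.2/20 = -2.21
a = ȳ − b·x̄ = -9.86 − (-2.21)·7 = 5.61
Set a + b·x = -11.9: x = (-11.9 − 5.61) / (-2.21) = 7.923077

7.9231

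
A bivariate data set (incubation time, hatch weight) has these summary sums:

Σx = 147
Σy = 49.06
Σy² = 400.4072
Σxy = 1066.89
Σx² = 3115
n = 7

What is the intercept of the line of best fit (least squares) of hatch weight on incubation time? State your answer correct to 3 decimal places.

-20.464

Sxx = Σx² − (Σx)²/n = 3115 − 3087 = 28
Sxy = Σxy − (Σx)(Σy)/n = 1066.89 − 1030.26 = 36.63
b = Sxy/Sxx = 36.63/28 = 1.308214
a = ȳ − b·x̄ = 7.008571 − 1.308214·21 = -20.463929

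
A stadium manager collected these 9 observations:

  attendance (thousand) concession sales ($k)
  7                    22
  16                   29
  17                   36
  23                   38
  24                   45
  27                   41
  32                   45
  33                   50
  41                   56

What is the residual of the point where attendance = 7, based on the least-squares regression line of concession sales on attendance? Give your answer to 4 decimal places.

n = 9, Σx = 220, Σy = 362, Σxy = 9677, Σx² = 6222
Sxx = Σx² − (Σx)²/n = 6222 − 5377.777778 = 844.222222
Sxy = Σxy − (Σx)(Σy)/n = 9677 − 8848.888889 = 828.111111
b = Sxy/Sxx = 828.111111/844.222222 = 0.980916
a = ȳ − b·x̄ = 40.222222 − 0.980916·24.444444 = 16.244275
ŷ(7) = 16.244275 + 0.980916·7 = 23.110687
residual = y − ŷ = 22 − 23.110687 = -1.110687

-1.1107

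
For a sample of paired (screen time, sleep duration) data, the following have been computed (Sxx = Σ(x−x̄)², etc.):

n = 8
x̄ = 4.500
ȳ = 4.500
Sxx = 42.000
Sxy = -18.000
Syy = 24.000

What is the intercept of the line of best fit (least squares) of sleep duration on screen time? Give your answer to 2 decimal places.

6.43

b = Sxy/Sxx = -18/42 = -0.428571
a = ȳ − b·x̄ = 4.5 − (-0.428571)·4.5 = 6.428571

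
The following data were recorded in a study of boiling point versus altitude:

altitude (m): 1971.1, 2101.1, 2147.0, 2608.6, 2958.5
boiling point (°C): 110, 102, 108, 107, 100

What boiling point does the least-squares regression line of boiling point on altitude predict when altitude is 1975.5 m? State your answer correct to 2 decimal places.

107.80

n = 5, Σx = 11786.3, Σy = 527, Σxy = 1237979.4, Σx² = 28466981.63
Sxx = Σx² − (Σx)²/n = 28466981.63 − 27783373.538 = 683608.092
Sxy = Σxy − (Σx)(Σy)/n = 1237979.4 − 1242276.02 = -4296.62
b = Sxy/Sxx = -4296.62/683608.092 = -0.006285
a = ȳ − b·x̄ = 105.4 − (-0.006285)·2357.26 = 120.215873
ŷ(1975.5) = a + b·1975.5 = 120.215873 + (-0.006285)·1975.5 = 107.799442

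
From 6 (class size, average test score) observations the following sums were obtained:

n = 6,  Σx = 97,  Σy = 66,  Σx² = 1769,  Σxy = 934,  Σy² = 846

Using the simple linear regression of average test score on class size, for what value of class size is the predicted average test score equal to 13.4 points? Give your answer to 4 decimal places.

12.5426

Sxx = Σx² − (Σx)²/n = 1769 − 1568.166667 = 200.833333
Sxy = Σxy − (Σx)(Σy)/n = 934 − 1067 = -133
b = Sxy/Sxx = -133/200.833333 = -0.662241
a = ȳ − b·x̄ = 11 − (-0.662241)·16.166667 = 21.706224
Set a + b·x = 13.4: x = (13.4 − 21.706224) / (-0.662241) = 12.542607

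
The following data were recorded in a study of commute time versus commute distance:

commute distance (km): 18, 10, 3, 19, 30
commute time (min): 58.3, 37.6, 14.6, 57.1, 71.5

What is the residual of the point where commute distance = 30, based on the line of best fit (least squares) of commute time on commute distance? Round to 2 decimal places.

n = 5, Σx = 80, Σy = 239.1, Σxy = 4699.1, Σx² = 1694
Sxx = Σx² − (Σx)²/n = 1694 − 1280 = 414
Sxy = Σxy − (Σx)(Σy)/n = 4699.1 − 3825.6 = 873.5
b = Sxy/Sxx = 873.5/414 = 2.109903
a = ȳ − b·x̄ = 47.82 − 2.109903·16 = 14.061546
ŷ(30) = 14.061546 + 2.109903·30 = 77.358647
residual = y − ŷ = 71.5 − 77.358647 = -5.858647

-5.86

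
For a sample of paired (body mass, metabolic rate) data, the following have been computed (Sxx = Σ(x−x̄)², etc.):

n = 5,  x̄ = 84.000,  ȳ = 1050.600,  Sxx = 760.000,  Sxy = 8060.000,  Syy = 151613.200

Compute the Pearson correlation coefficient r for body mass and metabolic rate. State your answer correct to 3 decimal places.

r = Sxy/√(Sxx·Syy) = 8060/√(115226032) = 8060/10734.338918 = 0.750861

0.751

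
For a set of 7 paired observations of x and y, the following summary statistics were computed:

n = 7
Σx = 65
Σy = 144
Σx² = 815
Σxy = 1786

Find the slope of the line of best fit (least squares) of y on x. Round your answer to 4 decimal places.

Sxx = Σx² − (Σx)²/n = 815 − 603.571429 = 211.428571
Sxy = Σxy − (Σx)(Σy)/n = 1786 − 1337.142857 = 448.857143
b = Sxy/Sxx = 448.857143/211.428571 = 2.122973

2.1230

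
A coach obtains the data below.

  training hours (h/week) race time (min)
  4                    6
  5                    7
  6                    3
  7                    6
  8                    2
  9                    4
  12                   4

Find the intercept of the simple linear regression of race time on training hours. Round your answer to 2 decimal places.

n = 7, Σx = 51, Σy = 32, Σxy = 219, Σx² = 415
Sxx = Σx² − (Σx)²/n = 415 − 371.571429 = 43.428571
Sxy = Σxy − (Σx)(Σy)/n = 219 − 233.142857 = -14.142857
b = Sxy/Sxx = -14.142857/43.428571 = -0.325658
a = ȳ − b·x̄ = 4.571429 − (-0.325658)·7.285714 = 6.944079

6.94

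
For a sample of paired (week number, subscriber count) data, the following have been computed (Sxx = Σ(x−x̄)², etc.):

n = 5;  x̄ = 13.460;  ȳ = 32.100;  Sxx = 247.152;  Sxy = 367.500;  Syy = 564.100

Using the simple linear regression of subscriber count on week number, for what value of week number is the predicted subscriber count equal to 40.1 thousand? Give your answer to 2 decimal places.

18.84

b = Sxy/Sxx = 367.5/247.152 = 1.486939
a = ȳ − b·x̄ = 32.1 − 1.486939·13.46 = 12.085798
Set a + b·x = 40.1: x = (40.1 − 12.085798) / 1.486939 = 18.840180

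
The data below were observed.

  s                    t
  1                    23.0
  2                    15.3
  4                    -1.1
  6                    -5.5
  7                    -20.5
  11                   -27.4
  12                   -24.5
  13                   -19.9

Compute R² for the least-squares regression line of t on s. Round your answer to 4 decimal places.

n = 8, Σx = 56, Σy = -60.6, Σxy = -981.4, Σx² = 540, Σy² = 2961.82
Sxx = Σx² − (Σx)²/n = 540 − 392 = 148
Sxy = Σxy − (Σx)(Σy)/n = -981.4 − (-424.2) = -557.2
Syy = Σy² − (Σy)²/n = 2961.82 − 459.045 = 2502.775
R² = Sxy²/(Sxx·Syy) = (-557.2)²/(148·2502.775) = 0.838183

0.8382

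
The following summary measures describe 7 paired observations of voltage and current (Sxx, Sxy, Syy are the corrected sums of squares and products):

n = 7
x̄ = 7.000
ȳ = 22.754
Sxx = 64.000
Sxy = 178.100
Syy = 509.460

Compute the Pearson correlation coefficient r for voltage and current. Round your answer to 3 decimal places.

r = Sxy/√(Sxx·Syy) = 178.1/√(32605.44) = 178.1/180.569765 = 0.986322

0.986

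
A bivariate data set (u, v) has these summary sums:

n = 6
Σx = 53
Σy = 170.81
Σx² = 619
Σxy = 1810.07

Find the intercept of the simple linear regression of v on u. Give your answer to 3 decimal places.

10.826

Sxx = Σx² − (Σx)²/n = 619 − 468.166667 = 150.833333
Sxy = Σxy − (Σx)(Σy)/n = 1810.07 − 1508.821667 = 301.248333
b = Sxy/Sxx = 301.248333/150.833333 = 1.997227
a = ȳ − b·x̄ = 28.468333 − 1.997227·8.833333 = 10.826166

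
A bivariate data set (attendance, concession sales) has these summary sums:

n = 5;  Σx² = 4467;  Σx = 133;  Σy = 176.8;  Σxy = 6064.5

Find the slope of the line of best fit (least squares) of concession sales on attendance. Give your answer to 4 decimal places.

Sxx = Σx² − (Σx)²/n = 4467 − 3537.8 = 929.2
Sxy = Σxy − (Σx)(Σy)/n = 6064.5 − 4702.88 = 1361.62
b = Sxy/Sxx = 1361.62/929.2 = 1.465368

1.4654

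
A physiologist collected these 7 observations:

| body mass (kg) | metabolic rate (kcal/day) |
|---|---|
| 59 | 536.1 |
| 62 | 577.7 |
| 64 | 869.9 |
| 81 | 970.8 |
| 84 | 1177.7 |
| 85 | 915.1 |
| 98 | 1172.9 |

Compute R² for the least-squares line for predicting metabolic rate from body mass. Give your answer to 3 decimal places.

0.776

n = 7, Σx = 533, Σy = 6220.2, Σxy = 493410.2, Σx² = 41867, Σy² = 5920398.86
Sxx = Σx² − (Σx)²/n = 41867 − 40584.142857 = 1282.857143
Sxy = Σxy − (Σx)(Σy)/n = 493410.2 − 473623.8 = 19786.4
Syy = Σy² − (Σy)²/n = 5920398.86 − 5527269.72 = 393129.14
R² = Sxy²/(Sxx·Syy) = (19786.4)²/(1282.857143·393129.14) = 0.776283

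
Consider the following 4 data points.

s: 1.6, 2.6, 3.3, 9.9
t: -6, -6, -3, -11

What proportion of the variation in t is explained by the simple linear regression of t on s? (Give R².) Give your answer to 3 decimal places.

n = 4, Σx = 17.4, Σy = -26, Σxy = -144, Σx² = 118.22, Σy² = 202
Sxx = Σx² − (Σx)²/n = 118.22 − 75.69 = 42.53
Sxy = Σxy − (Σx)(Σy)/n = -144 − (-113.1) = -30.9
Syy = Σy² − (Σy)²/n = 202 − 169 = 33
R² = Sxy²/(Sxx·Syy) = (-30.9)²/(42.53·33) = 0.680311

0.680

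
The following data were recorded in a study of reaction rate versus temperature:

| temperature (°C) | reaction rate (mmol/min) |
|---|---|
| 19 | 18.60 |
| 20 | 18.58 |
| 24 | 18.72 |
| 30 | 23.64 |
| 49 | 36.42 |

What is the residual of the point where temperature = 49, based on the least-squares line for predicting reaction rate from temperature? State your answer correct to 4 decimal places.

0.4706

n = 5, Σx = 142, Σy = 115.96, Σxy = 3668.06, Σx² = 4638
Sxx = Σx² − (Σx)²/n = 4638 − 4032.8 = 605.2
Sxy = Σxy − (Σx)(Σy)/n = 3668.06 − 3293.264 = 374.796
b = Sxy/Sxx = 374.796/605.2 = 0.619293
a = ȳ − b·x̄ = 23.192 − 0.619293·28.4 = 5.604085
ŷ(49) = 5.604085 + 0.619293·49 = 35.949432
residual = y − ŷ = 36.42 − 35.949432 = 0.470568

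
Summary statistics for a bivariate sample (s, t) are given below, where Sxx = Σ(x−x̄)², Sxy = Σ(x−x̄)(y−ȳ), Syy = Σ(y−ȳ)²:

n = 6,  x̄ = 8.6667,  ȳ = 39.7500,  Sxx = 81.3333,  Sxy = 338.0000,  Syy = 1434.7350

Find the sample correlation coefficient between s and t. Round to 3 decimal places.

0.989

r = Sxy/√(Sxx·Syy) = 338/√(116691.732176) = 338/341.601716 = 0.989456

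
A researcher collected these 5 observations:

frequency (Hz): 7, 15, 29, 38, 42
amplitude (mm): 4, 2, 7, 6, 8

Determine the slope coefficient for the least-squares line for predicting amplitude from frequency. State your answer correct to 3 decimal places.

0.132

n = 5, Σx = 131, Σy = 27, Σxy = 825, Σx² = 4323
Sxx = Σx² − (Σx)²/n = 4323 − 3432.2 = 890.8
Sxy = Σxy − (Σx)(Σy)/n = 825 − 707.4 = 117.6
b = Sxy/Sxx = 117.6/890.8 = 0.132016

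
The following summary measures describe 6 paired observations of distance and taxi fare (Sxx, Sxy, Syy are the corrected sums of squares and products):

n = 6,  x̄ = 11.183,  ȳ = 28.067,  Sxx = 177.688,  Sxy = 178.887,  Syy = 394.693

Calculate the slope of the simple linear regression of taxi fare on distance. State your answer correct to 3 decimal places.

1.007

b = Sxy/Sxx = 178.887/177.688 = 1.006748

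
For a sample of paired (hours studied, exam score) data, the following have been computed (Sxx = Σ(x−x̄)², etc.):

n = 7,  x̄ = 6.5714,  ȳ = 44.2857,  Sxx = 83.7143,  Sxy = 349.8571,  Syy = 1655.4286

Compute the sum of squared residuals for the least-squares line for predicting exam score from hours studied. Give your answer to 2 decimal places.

b = Sxy/Sxx = 349.8571/83.7143 = 4.179180
SSE = Syy − b·Sxy = 1655.4286 − 4.179180·349.8571 = 193.312923

193.31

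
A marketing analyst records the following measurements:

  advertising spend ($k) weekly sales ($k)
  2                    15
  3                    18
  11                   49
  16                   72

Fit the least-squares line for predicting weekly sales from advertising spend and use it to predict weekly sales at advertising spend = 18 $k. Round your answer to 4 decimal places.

n = 4, Σx = 32, Σy = 154, Σxy = 1775, Σx² = 390
Sxx = Σx² − (Σx)²/n = 390 − 256 = 134
Sxy = Σxy − (Σx)(Σy)/n = 1775 − 1232 = 543
b = Sxy/Sxx = 543/134 = 4.052239
a = ȳ − b·x̄ = 38.5 − 4.052239·8 = 6.082090
ŷ(18) = a + b·18 = 6.082090 + 4.052239·18 = 79.022388

79.0224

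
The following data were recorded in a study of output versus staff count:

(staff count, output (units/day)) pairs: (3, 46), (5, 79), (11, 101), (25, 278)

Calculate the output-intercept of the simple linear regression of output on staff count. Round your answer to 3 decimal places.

12.655

n = 4, Σx = 44, Σy = 504, Σxy = 8594, Σx² = 780
Sxx = Σx² − (Σx)²/n = 780 − 484 = 296
Sxy = Σxy − (Σx)(Σy)/n = 8594 − 5544 = 3050
b = Sxy/Sxx = 3050/296 = 10.304054
a = ȳ − b·x̄ = 126 − 10.304054·11 = 12.655405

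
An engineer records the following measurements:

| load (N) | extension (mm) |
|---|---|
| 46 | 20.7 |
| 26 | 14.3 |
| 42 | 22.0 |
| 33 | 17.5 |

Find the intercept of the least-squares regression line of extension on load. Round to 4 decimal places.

5.3594

n = 4, Σx = 147, Σy = 74.5, Σxy = 2825.5, Σx² = 5645
Sxx = Σx² − (Σx)²/n = 5645 − 5402.25 = 242.75
Sxy = Σxy − (Σx)(Σy)/n = 2825.5 − 2737.875 = 87.625
b = Sxy/Sxx = 87.625/242.75 = 0.360968
a = ȳ − b·x̄ = 18.625 − 0.360968·36.75 = 5.359423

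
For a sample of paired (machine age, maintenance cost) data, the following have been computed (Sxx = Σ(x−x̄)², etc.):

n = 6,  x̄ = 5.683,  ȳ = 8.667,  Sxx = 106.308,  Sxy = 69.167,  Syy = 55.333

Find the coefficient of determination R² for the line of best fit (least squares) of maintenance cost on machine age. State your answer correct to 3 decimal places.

R² = Sxy²/(Sxx·Syy) = (69.167)²/(106.308·55.333) = 0.813294

0.813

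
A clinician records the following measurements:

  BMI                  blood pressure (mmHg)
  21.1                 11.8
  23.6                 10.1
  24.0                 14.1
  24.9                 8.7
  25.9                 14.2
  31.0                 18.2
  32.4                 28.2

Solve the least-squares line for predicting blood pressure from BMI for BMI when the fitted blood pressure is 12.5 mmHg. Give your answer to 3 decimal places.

24.253

n = 7, Σx = 182.9, Σy = 105.3, Σxy = 2888.03, Σx² = 4879.75
Sxx = Σx² − (Σx)²/n = 4879.75 − 4778.915714 = 100.834286
Sxy = Σxy − (Σx)(Σy)/n = 2888.03 − 2751.338571 = 136.691429
b = Sxy/Sxx = 136.691429/100.834286 = 1.355605
a = ȳ − b·x̄ = 15.042857 − 1.355605·26.128571 = -20.377156
Set a + b·x = 12.5: x = (12.5 − (-20.377156)) / 1.355605 = 24.252761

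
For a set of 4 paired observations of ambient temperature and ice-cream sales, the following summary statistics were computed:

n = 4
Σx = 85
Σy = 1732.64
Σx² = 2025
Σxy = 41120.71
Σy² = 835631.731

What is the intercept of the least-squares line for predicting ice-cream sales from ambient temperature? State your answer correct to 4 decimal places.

15.2407

Sxx = Σx² − (Σx)²/n = 2025 − 1806.25 = 218.75
Sxy = Σxy − (Σx)(Σy)/n = 41120.71 − 36818.6 = 4302.11
b = Sxy/Sxx = 4302.11/218.75 = 19.666789
a = ȳ − b·x̄ = 433.16 − 19.666789·21.25 = 15.240743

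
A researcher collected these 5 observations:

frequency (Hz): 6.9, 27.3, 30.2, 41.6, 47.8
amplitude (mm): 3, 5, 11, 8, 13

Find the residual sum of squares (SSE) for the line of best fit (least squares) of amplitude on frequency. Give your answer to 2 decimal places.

22.06

n = 5, Σx = 153.8, Σy = 40, Σxy = 1443.6, Σx² = 5720.34, Σy² = 388
Sxx = Σx² − (Σx)²/n = 5720.34 − 4730.888 = 989.452
Sxy = Σxy − (Σx)(Σy)/n = 1443.6 − 1230.4 = 213.2
Syy = Σy² − (Σy)²/n = 388 − 320 = 68
b = Sxy/Sxx = 213.2/989.452 = 0.215473
SSE = Syy − b·Sxy = 68 − 0.215473·213.2 = 22.061198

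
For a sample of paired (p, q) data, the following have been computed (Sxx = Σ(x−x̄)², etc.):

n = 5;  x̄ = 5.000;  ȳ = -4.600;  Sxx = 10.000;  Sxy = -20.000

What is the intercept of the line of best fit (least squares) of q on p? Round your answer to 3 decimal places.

b = Sxy/Sxx = -20/10 = -2
a = ȳ − b·x̄ = -4.6 − (-2)·5 = 5.4

5.400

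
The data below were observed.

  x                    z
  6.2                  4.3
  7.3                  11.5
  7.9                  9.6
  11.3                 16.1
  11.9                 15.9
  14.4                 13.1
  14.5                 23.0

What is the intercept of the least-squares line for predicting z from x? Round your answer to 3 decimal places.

n = 7, Σx = 73.5, Σy = 93.5, Σxy = 1079.73, Σx² = 841.05
Sxx = Σx² − (Σx)²/n = 841.05 − 771.75 = 69.3
Sxy = Σxy − (Σx)(Σy)/n = 1079.73 − 981.75 = 97.98
b = Sxy/Sxx = 97.98/69.3 = 1.413853
a = ȳ − b·x̄ = 13.357143 − 1.413853·10.5 = -1.488312

-1.488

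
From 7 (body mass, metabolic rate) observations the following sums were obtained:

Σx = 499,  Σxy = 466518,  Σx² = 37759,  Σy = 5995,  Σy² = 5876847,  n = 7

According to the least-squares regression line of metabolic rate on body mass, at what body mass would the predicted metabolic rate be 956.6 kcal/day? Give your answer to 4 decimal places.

Sxx = Σx² − (Σx)²/n = 37759 − 35571.571429 = 2187.428571
Sxy = Σxy − (Σx)(Σy)/n = 466518 − 427357.857143 = 39160.142857
b = Sxy/Sxx = 39160.142857/2187.428571 = 17.902364
a = ȳ − b·x̄ = 856.428571 − 17.902364·71.285714 = -419.754245
Set a + b·x = 956.6: x = (956.6 − (-419.754245)) / 17.902364 = 76.881144

76.8811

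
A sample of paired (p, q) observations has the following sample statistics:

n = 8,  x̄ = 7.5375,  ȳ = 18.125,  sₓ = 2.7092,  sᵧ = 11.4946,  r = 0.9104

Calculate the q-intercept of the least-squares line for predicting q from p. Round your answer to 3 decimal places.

b = r · sᵧ/sₓ = 0.9104 · 11.4946/2.7092 = 3.862647
a = ȳ − b·x̄ = 18.125 − 3.862647·7.5375 = -10.989703

-10.990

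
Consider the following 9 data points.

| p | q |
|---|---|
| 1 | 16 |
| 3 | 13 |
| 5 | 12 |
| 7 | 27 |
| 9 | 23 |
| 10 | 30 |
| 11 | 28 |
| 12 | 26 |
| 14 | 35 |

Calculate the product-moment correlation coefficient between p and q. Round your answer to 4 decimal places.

n = 9, Σx = 72, Σy = 210, Σxy = 1921, Σx² = 726, Σy² = 5412
Sxx = Σx² − (Σx)²/n = 726 − 576 = 150
Sxy = Σxy − (Σx)(Σy)/n = 1921 − 1680 = 241
Syy = Σy² − (Σy)²/n = 5412 − 4900 = 512
r = Sxy/√(Sxx·Syy) = 241/√(76800) = 241/277.128129 = 0.869634

0.8696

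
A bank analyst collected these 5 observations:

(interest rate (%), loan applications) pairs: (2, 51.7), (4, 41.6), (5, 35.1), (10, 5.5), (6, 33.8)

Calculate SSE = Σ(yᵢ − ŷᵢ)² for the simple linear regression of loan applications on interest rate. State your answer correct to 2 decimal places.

n = 5, Σx = 27, Σy = 167.7, Σxy = 703.1, Σx² = 181, Σy² = 6808.15
Sxx = Σx² − (Σx)²/n = 181 − 145.8 = 35.2
Sxy = Σxy − (Σx)(Σy)/n = 703.1 − 905.58 = -202.48
Syy = Σy² − (Σy)²/n = 6808.15 − 5624.658 = 1183.492
b = Sxy/Sxx = -202.48/35.2 = -5.752273
SSE = Syy − b·Sxy = 1183.492 − (-5.752273)·(-202.48) = 18.771818

18.77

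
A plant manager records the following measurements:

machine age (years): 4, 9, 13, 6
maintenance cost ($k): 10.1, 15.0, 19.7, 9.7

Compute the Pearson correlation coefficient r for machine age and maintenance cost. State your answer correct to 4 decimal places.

0.9700

n = 4, Σx = 32, Σy = 54.5, Σxy = 489.7, Σx² = 302, Σy² = 809.19
Sxx = Σx² − (Σx)²/n = 302 − 256 = 46
Sxy = Σxy − (Σx)(Σy)/n = 489.7 − 436 = 53.7
Syy = Σy² − (Σy)²/n = 809.19 − 742.5625 = 66.6275
r = Sxy/√(Sxx·Syy) = 53.7/√(3064.865) = 53.7/55.361223 = 0.969993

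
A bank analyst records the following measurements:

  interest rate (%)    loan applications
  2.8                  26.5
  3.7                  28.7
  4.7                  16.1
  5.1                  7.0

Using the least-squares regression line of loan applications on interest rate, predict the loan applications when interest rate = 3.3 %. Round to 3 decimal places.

n = 4, Σx = 16.3, Σy = 78.3, Σxy = 291.76, Σx² = 69.63
Sxx = Σx² − (Σx)²/n = 69.63 − 66.4225 = 3.2075
Sxy = Σxy − (Σx)(Σy)/n = 291.76 − 319.0725 = -27.3125
b = Sxy/Sxx = -27.3125/3.2075 = -8.515199
a = ȳ − b·x̄ = 19.575 − (-8.515199)·4.075 = 54.274435
ŷ(3.3) = a + b·3.3 = 54.274435 + (-8.515199)·3.3 = 26.174279

26.174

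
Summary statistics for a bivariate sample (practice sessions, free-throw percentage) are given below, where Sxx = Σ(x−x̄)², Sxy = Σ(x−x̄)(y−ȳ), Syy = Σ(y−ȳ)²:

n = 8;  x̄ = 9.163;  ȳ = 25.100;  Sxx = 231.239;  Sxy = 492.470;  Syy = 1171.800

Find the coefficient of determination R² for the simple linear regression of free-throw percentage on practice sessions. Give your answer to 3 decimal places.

R² = Sxy²/(Sxx·Syy) = (492.47)²/(231.239·1171.8) = 0.895045

0.895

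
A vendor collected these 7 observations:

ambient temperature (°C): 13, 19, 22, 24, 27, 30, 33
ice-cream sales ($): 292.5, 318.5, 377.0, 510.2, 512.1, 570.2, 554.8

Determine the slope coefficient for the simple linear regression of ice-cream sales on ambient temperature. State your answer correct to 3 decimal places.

15.894

n = 7, Σx = 168, Σy = 3135.3, Σxy = 79633.9, Σx² = 4308
Sxx = Σx² − (Σx)²/n = 4308 − 4032 = 276
Sxy = Σxy − (Σx)(Σy)/n = 79633.9 − 75247.2 = 4386.7
b = Sxy/Sxx = 4386.7/276 = 15.893841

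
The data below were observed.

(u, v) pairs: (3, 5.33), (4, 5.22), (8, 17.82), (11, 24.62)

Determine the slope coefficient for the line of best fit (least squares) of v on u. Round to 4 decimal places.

n = 4, Σx = 26, Σy = 52.99, Σxy = 450.25, Σx² = 210
Sxx = Σx² − (Σx)²/n = 210 − 169 = 41
Sxy = Σxy − (Σx)(Σy)/n = 450.25 − 344.435 = 105.815
b = Sxy/Sxx = 105.815/41 = 2.580854

2.5809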